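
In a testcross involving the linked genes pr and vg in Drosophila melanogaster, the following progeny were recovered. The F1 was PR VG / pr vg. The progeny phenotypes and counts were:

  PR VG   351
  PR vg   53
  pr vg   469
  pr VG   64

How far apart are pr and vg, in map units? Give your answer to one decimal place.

12.5 map units

The recombinant classes are PR vg and pr VG: 53 + 64 = 117.
Recombination frequency = 117/937 = 0.1249 ≈ 12.5%, i.e. 12.5 map units.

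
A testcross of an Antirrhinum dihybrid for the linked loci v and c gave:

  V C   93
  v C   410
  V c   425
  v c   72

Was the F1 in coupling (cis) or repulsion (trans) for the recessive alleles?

The two most frequent classes are V c (425) and v C (410); these are the parental (non-recombinant) types.
So the F1 carried V c on one chromosome and v C on the other — the recessive alleles are on opposite chromosomes (trans / repulsion).

trans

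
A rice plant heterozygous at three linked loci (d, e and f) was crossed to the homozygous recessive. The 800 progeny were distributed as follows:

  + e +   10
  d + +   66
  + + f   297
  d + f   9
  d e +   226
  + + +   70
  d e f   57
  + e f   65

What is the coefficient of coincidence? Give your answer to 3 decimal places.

0.694

The two most frequent reciprocal classes, d e + and + + f, are the parental types, so the F1 was d e + / + + f.
The two rarest classes, + e + and d + f, are the double crossovers. Comparing them with the parentals, only the d allele has switched, so d is the middle locus and the order is f – d – e.
f–d: (127 + 19)/800 = 0.1825; d–e: (131 + 19)/800 = 0.1875.
Expected DCO frequency = 0.1825 × 0.1875 ≈ 0.03422; observed = 19/800 ≈ 0.02375.
Coefficient of coincidence = 0.02375/0.03422 ≈ 0.694.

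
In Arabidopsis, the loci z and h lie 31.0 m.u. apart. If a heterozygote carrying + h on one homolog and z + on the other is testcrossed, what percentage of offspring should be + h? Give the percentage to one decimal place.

A map distance of 31.0 m.u. corresponds to a recombination frequency of 0.310.
The F1 is + h / z +, so + h is a parental gamete class with expected frequency (1 − r)/2 = 0.690/2 = 0.3450.
That is 0.3450 = 34.5% of the progeny.

34.5%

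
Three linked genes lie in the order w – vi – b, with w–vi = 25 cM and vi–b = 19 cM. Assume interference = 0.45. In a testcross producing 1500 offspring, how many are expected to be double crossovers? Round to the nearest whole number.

Map distances give recombination frequencies of 0.250 and 0.190 for the two intervals.
With interference 0.45 (so coincidence = 0.55), expected double-crossover frequency = 0.250 × 0.190 × 0.55 = 0.02613.
Expected number = 0.02613 × 1500 = 39.19 ≈ 39.

39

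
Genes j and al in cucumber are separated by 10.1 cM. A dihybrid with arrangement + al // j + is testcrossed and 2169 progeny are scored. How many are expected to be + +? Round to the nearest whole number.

110

A map distance of 10.1 cM corresponds to a recombination frequency of 0.101.
The F1 is + al / j +, so + + is a recombinant gamete class with expected frequency r/2 = 0.101/2 = 0.0505.
Expected number = 0.0505 × 2169 = 109.53 ≈ 110.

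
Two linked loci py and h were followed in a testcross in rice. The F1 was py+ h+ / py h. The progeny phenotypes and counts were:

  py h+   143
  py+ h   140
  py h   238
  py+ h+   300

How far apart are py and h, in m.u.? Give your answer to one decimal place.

34.5 m.u.

The recombinant classes are py+ h and py h+: 140 + 143 = 283.
Recombination frequency = 283/821 = 0.3447 ≈ 34.5%, i.e. 34.5 m.u.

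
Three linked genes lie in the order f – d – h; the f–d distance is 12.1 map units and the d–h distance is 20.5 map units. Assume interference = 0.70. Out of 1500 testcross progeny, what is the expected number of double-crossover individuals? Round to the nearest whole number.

11

Map distances give recombination frequencies of 0.121 and 0.205 for the two intervals.
With interference 0.70 (so coincidence = 0.30), expected double-crossover frequency = 0.121 × 0.205 × 0.30 = 0.00744.
Expected number = 0.00744 × 1500 = 11.16 ≈ 11.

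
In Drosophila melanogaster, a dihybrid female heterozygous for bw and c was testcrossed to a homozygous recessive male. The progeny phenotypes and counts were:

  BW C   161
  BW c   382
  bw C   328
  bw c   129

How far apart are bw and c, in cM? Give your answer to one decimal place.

29.0 cM

The two most frequent classes, BW c (382) and bw C (328), are the parental types, so the F1 was BW c / bw C.
The recombinant classes are BW C and bw c: 161 + 129 = 290.
Recombination frequency = 290/1000 = 0.2900 ≈ 29.0%, i.e. 29.0 cM.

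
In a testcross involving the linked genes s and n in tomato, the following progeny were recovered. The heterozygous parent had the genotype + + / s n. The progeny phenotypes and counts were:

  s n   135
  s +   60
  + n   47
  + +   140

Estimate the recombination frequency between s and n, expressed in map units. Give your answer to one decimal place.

The recombinant classes are + n and s +: 47 + 60 = 107.
Recombination frequency = 107/382 = 0.2801 ≈ 28.0%, i.e. 28.0 map units.

28.0 map units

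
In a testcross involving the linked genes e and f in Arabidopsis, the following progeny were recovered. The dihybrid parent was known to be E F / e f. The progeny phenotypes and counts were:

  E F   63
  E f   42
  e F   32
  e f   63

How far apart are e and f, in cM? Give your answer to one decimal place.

37.0 cM

The recombinant classes are E f and e F: 42 + 32 = 74.
Recombination frequency = 74/200 = 0.3700 ≈ 37.0%, i.e. 37.0 cM.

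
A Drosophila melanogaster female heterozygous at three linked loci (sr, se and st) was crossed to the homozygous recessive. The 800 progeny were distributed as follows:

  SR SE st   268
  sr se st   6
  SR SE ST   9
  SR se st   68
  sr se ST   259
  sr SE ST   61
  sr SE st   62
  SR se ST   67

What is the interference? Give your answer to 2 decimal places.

0.42

The two most frequent reciprocal classes, SR SE st and sr se ST, are the parental types, so the F1 was SR SE st / sr se ST.
The two rarest classes, SR SE ST and sr se st, are the double crossovers. Comparing them with the parentals, only the st allele has switched, so st is the middle locus and the order is sr – st – se.
sr–st: (129 + 15)/800 = 0.1800; st–se: (129 + 15)/800 = 0.1800.
Expected DCO frequency = 0.1800 × 0.1800 ≈ 0.03240; observed = 15/800 ≈ 0.01875.
Coefficient of coincidence = 0.01875/0.03240 ≈ 0.58; interference = 1 − 0.58 = 0.42.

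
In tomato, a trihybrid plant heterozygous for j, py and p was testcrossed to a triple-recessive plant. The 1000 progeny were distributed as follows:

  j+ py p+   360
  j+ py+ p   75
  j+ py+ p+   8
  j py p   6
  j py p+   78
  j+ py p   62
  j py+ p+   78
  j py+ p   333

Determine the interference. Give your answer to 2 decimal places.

The two most frequent reciprocal classes, j+ py p+ and j py+ p, are the parental types, so the F1 was j+ py p+ / j py+ p.
The two rarest classes, j+ py+ p+ and j py p, are the double crossovers. Comparing them with the parentals, only the py allele has switched, so py is the middle locus and the order is j – py – p.
j–py: (153 + 14)/1000 = 0.1670; py–p: (140 + 14)/1000 = 0.1540.
Expected DCO frequency = 0.1670 × 0.1540 ≈ 0.02572; observed = 14/1000 ≈ 0.01400.
Coefficient of coincidence = 0.01400/0.02572 ≈ 0.54; interference = 1 − 0.54 = 0.46.

0.46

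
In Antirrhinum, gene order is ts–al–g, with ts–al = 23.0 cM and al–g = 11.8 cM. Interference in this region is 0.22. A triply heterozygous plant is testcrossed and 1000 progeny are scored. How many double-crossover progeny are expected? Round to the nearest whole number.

Map distances give recombination frequencies of 0.230 and 0.118 for the two intervals.
With interference 0.22 (so coincidence = 0.78), expected double-crossover frequency = 0.230 × 0.118 × 0.78 = 0.02117.
Expected number = 0.02117 × 1000 = 21.17 ≈ 21.

21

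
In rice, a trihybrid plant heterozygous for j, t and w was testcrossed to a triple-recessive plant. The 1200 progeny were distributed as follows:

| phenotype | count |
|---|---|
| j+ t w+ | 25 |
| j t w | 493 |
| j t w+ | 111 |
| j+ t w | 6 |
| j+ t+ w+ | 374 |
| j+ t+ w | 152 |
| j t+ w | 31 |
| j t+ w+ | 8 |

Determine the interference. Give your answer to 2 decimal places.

The two most frequent reciprocal classes, j+ t+ w+ and j t w, are the parental types, so the F1 was j+ t+ w+ / j t w.
The two rarest classes, j t+ w+ and j+ t w, are the double crossovers. Comparing them with the parentals, only the j allele has switched, so j is the middle locus and the order is t – j – w.
t–j: (56 + 14)/1200 = 0.0583; j–w: (263 + 14)/1200 = 0.2308.
Expected DCO frequency = 0.0583 × 0.2308 ≈ 0.01346; observed = 14/1200 ≈ 0.01167.
Coefficient of coincidence = 0.01167/0.01346 ≈ 0.87; interference = 1 − 0.87 = 0.13.

0.13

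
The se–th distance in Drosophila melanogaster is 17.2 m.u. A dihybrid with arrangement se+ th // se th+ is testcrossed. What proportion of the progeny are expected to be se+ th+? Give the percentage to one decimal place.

8.6%

A map distance of 17.2 m.u. corresponds to a recombination frequency of 0.172.
The F1 is se+ th / se th+, so se+ th+ is a recombinant gamete class with expected frequency r/2 = 0.172/2 = 0.0860.
That is 0.0860 = 8.6% of the progeny.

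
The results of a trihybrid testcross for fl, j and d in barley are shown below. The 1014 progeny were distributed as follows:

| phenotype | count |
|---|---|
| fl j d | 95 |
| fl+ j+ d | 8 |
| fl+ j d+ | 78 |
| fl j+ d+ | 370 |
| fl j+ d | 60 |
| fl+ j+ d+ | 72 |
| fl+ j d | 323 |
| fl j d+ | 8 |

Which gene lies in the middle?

The two most frequent reciprocal classes, fl j+ d+ and fl+ j d, are the parental types, so the F1 was fl j+ d+ / fl+ j d.
The two rarest classes, fl j d+ and fl+ j+ d, are the double crossovers. Comparing them with the parentals, only the j allele has switched, so j is the middle locus and the order is d – j – fl.

j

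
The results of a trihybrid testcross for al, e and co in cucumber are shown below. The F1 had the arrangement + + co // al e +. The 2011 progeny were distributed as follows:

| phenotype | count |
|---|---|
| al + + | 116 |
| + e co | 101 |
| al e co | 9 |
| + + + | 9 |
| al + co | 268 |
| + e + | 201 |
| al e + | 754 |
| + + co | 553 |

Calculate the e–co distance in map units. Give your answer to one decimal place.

The two rarest classes, + + + and al e co, are the double crossovers. Comparing them with the parentals, only the co allele has switched, so co is the middle locus and the order is e – co – al.
Crossovers in the e–co interval produce the single-crossover classes + e co and al + + (101 + 116 = 217) plus the double crossovers (18).
RF(e–co) = (217 + 18) / 2011 = 235/2011 = 0.1169 → 11.7 map units.

11.7 map units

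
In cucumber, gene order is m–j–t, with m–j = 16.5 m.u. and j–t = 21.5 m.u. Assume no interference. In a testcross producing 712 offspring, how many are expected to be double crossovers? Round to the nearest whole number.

Map distances give recombination frequencies of 0.165 and 0.215 for the two intervals.
With no interference, expected double-crossover frequency = 0.165 × 0.215 = 0.03547.
Expected number = 0.03547 × 712 = 25.26 ≈ 25.

25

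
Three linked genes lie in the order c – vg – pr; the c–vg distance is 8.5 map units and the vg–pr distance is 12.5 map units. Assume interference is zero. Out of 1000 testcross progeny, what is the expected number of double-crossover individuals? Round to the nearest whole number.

11

Map distances give recombination frequencies of 0.085 and 0.125 for the two intervals.
With no interference, expected double-crossover frequency = 0.085 × 0.125 = 0.01063.
Expected number = 0.01063 × 1000 = 10.62 ≈ 11.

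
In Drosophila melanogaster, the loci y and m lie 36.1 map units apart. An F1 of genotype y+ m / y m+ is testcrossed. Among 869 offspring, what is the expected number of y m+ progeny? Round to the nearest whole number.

278

A map distance of 36.1 map units corresponds to a recombination frequency of 0.361.
The F1 is y+ m / y m+, so y m+ is a parental gamete class with expected frequency (1 − r)/2 = 0.639/2 = 0.3195.
Expected number = 0.3195 × 869 = 277.65 ≈ 278.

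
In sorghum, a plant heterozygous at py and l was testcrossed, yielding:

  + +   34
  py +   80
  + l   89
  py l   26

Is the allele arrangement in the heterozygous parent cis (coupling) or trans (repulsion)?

trans

The two most frequent classes are + l (89) and py + (80); these are the parental (non-recombinant) types.
So the F1 carried + l on one chromosome and py + on the other — the recessive alleles are on opposite chromosomes (trans / repulsion).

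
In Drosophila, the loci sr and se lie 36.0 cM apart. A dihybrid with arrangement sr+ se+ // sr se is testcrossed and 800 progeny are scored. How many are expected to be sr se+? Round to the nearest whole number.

A map distance of 36.0 cM corresponds to a recombination frequency of 0.360.
The F1 is sr+ se+ / sr se, so sr se+ is a recombinant gamete class with expected frequency r/2 = 0.360/2 = 0.1800.
Expected number = 0.1800 × 800 = 144.00 ≈ 144.

144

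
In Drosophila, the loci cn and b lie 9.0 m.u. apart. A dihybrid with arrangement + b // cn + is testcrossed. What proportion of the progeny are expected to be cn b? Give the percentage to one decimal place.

4.5%

A map distance of 9.0 m.u. corresponds to a recombination frequency of 0.090.
The F1 is + b / cn +, so cn b is a recombinant gamete class with expected frequency r/2 = 0.090/2 = 0.0450.
That is 0.0450 = 4.5% of the progeny.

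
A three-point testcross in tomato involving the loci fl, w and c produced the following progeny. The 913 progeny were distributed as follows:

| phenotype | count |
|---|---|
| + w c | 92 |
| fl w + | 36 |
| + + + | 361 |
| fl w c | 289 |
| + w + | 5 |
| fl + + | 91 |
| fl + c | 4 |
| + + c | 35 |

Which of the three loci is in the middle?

w

The two most frequent reciprocal classes, + + + and fl w c, are the parental types, so the F1 was + + + / fl w c.
The two rarest classes, + w + and fl + c, are the double crossovers. Comparing them with the parentals, only the w allele has switched, so w is the middle locus and the order is c – w – fl.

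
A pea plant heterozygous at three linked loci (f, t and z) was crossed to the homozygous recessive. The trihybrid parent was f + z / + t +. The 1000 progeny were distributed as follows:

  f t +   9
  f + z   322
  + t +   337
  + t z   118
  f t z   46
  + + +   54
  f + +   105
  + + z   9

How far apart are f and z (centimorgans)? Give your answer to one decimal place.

The two rarest classes, + + z and f t +, are the double crossovers. Comparing them with the parentals, only the f allele has switched, so f is the middle locus and the order is t – f – z.
Crossovers in the f–z interval produce the single-crossover classes f + + and + t z (105 + 118 = 223) plus the double crossovers (18).
RF(f–z) = (223 + 18) / 1000 = 241/1000 = 0.2410 → 24.1 centimorgans.

24.1 centimorgans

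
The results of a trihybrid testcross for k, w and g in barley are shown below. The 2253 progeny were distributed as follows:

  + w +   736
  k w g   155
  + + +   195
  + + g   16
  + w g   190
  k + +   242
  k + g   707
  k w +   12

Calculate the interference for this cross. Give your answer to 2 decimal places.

The two most frequent reciprocal classes, + w + and k + g, are the parental types, so the F1 was + w + / k + g.
The two rarest classes, k w + and + + g, are the double crossovers. Comparing them with the parentals, only the k allele has switched, so k is the middle locus and the order is w – k – g.
w–k: (350 + 28)/2253 = 0.1678; k–g: (432 + 28)/2253 = 0.2042.
Expected DCO frequency = 0.1678 × 0.2042 ≈ 0.03426; observed = 28/2253 ≈ 0.01243.
Coefficient of coincidence = 0.01243/0.03426 ≈ 0.36; interference = 1 − 0.36 = 0.64.

0.64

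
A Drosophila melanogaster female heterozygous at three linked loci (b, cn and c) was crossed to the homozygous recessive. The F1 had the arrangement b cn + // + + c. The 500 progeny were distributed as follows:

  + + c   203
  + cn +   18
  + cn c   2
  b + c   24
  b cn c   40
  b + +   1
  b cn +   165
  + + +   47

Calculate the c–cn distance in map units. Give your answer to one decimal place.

The two rarest classes, b + + and + cn c, are the double crossovers. Comparing them with the parentals, only the cn allele has switched, so cn is the middle locus and the order is b – cn – c.
Crossovers in the cn–c interval produce the single-crossover classes b cn c and + + + (40 + 47 = 87) plus the double crossovers (3).
RF(cn–c) = (87 + 3) / 500 = 90/500 = 0.1800 → 18.0 map units.

18.0 map units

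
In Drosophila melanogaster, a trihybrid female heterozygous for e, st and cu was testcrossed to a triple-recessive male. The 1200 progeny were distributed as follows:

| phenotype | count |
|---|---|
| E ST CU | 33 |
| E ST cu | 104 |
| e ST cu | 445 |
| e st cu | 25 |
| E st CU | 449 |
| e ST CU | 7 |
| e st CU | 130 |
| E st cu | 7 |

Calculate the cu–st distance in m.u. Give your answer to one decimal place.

The two most frequent reciprocal classes, e ST cu and E st CU, are the parental types, so the F1 was e ST cu / E st CU.
The two rarest classes, e ST CU and E st cu, are the double crossovers. Comparing them with the parentals, only the cu allele has switched, so cu is the middle locus and the order is st – cu – e.
Crossovers in the st–cu interval produce the single-crossover classes e st cu and E ST CU (25 + 33 = 58) plus the double crossovers (14).
RF(st–cu) = (58 + 14) / 1200 = 72/1200 = 0.0600 → 6.0 m.u.

6.0 m.u.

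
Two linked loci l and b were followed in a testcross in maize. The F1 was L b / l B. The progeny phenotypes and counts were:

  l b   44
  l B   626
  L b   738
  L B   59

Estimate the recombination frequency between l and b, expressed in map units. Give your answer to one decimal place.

7.0 map units

The recombinant classes are L B and l b: 59 + 44 = 103.
Recombination frequency = 103/1467 = 0.0702 ≈ 7.0%, i.e. 7.0 map units.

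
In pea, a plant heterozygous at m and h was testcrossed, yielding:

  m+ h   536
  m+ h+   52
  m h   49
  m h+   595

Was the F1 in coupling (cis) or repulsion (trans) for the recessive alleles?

The two most frequent classes are m+ h (536) and m h+ (595); these are the parental (non-recombinant) types.
So the F1 carried m+ h on one chromosome and m h+ on the other — the recessive alleles are on opposite chromosomes (trans / repulsion).

trans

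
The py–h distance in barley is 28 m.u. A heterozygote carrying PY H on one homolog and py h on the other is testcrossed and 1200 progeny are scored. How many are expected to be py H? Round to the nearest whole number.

A map distance of 28 m.u. corresponds to a recombination frequency of 0.280.
The F1 is PY H / py h, so py H is a recombinant gamete class with expected frequency r/2 = 0.280/2 = 0.1400.
Expected number = 0.1400 × 1200 = 168.00 ≈ 168.

168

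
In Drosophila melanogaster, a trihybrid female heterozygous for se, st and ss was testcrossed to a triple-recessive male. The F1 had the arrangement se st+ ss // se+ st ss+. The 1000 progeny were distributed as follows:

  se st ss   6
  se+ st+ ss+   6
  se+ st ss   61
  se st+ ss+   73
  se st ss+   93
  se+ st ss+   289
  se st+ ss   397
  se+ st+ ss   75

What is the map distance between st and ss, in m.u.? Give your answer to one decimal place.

The two rarest classes, se st ss and se+ st+ ss+, are the double crossovers. Comparing them with the parentals, only the st allele has switched, so st is the middle locus and the order is se – st – ss.
Crossovers in the st–ss interval produce the single-crossover classes se st+ ss+ and se+ st ss (73 + 61 = 134) plus the double crossovers (12).
RF(st–ss) = (134 + 12) / 1000 = 146/1000 = 0.1460 → 14.6 m.u.

14.6 m.u.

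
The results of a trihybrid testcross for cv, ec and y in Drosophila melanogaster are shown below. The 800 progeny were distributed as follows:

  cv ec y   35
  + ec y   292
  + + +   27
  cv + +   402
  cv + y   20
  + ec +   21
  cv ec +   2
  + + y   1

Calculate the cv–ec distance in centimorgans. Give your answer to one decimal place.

The two most frequent reciprocal classes, + ec y and cv + +, are the parental types, so the F1 was + ec y / cv + +.
The two rarest classes, + + y and cv ec +, are the double crossovers. Comparing them with the parentals, only the ec allele has switched, so ec is the middle locus and the order is y – ec – cv.
Crossovers in the ec–cv interval produce the single-crossover classes cv ec y and + + + (35 + 27 = 62) plus the double crossovers (3).
RF(ec–cv) = (62 + 3) / 800 = 65/800 = 0.0813 → 8.1 centimorgans.

8.1 centimorgans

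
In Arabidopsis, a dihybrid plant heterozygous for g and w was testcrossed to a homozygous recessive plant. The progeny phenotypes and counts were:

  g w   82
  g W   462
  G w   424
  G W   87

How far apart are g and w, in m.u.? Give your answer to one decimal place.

The two most frequent classes, G w (424) and g W (462), are the parental types, so the F1 was G w / g W.
The recombinant classes are G W and g w: 87 + 82 = 169.
Recombination frequency = 169/1055 = 0.1602 ≈ 16.0%, i.e. 16.0 m.u.

16.0 m.u.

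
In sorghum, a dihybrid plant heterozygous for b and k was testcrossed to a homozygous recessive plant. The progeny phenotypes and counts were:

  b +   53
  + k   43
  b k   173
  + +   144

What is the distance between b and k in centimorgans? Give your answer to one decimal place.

The two most frequent classes, + + (144) and b k (173), are the parental types, so the F1 was + + / b k.
The recombinant classes are + k and b +: 43 + 53 = 96.
Recombination frequency = 96/413 = 0.2324 ≈ 23.2%, i.e. 23.2 centimorgans.

23.2 centimorgans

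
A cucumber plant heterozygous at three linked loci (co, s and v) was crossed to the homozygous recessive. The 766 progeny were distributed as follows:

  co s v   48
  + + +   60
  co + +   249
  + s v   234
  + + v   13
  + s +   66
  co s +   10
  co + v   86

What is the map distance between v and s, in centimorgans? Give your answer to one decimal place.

22.8 centimorgans

The two most frequent reciprocal classes, co + + and + s v, are the parental types, so the F1 was co + + / + s v.
The two rarest classes, co s + and + + v, are the double crossovers. Comparing them with the parentals, only the s allele has switched, so s is the middle locus and the order is co – s – v.
Crossovers in the s–v interval produce the single-crossover classes co + v and + s + (86 + 66 = 152) plus the double crossovers (23).
RF(s–v) = (152 + 23) / 766 = 175/766 = 0.2285 → 22.8 centimorgans.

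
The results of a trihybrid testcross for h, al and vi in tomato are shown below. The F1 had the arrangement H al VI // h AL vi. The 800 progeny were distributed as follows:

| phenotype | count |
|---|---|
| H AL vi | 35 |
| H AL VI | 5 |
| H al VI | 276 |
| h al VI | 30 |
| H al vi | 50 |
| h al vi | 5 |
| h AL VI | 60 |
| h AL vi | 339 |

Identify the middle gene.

The two rarest classes, H AL VI and h al vi, are the double crossovers. Comparing them with the parentals, only the al allele has switched, so al is the middle locus and the order is h – al – vi.

al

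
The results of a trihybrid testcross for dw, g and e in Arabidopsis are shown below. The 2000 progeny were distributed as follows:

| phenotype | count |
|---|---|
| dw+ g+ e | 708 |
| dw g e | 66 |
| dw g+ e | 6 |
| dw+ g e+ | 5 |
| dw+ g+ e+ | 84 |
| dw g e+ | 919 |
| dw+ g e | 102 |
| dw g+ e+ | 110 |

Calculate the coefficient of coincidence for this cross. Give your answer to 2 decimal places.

0.61

The two most frequent reciprocal classes, dw g e+ and dw+ g+ e, are the parental types, so the F1 was dw g e+ / dw+ g+ e.
The two rarest classes, dw+ g e+ and dw g+ e, are the double crossovers. Comparing them with the parentals, only the dw allele has switched, so dw is the middle locus and the order is g – dw – e.
g–dw: (212 + 11)/2000 = 0.1115; dw–e: (150 + 11)/2000 = 0.0805.
Expected DCO frequency = 0.1115 × 0.0805 ≈ 0.00898; observed = 11/2000 ≈ 0.00550.
Coefficient of coincidence = 0.00550/0.00898 ≈ 0.61.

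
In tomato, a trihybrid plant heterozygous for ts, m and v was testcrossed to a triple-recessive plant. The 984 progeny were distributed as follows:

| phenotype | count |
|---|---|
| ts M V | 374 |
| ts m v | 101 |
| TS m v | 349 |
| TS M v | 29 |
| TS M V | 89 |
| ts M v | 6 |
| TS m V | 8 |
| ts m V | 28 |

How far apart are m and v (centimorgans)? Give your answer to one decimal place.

7.2 centimorgans

The two most frequent reciprocal classes, ts M V and TS m v, are the parental types, so the F1 was ts M V / TS m v.
The two rarest classes, ts M v and TS m V, are the double crossovers. Comparing them with the parentals, only the v allele has switched, so v is the middle locus and the order is ts – v – m.
Crossovers in the v–m interval produce the single-crossover classes ts m V and TS M v (28 + 29 = 57) plus the double crossovers (14).
RF(v–m) = (57 + 14) / 984 = 71/984 = 0.0722 → 7.2 centimorgans.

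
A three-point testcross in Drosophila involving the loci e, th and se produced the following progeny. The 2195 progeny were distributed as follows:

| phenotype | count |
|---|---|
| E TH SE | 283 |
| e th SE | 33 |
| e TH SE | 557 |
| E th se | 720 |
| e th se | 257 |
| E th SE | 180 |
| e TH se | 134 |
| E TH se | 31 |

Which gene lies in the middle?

The two most frequent reciprocal classes, E th se and e TH SE, are the parental types, so the F1 was E th se / e TH SE.
The two rarest classes, E TH se and e th SE, are the double crossovers. Comparing them with the parentals, only the th allele has switched, so th is the middle locus and the order is se – th – e.

th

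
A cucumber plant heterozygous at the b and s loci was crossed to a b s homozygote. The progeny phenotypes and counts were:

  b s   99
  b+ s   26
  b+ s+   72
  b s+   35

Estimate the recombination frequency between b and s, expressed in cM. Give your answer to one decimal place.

26.3 cM

The two most frequent classes, b+ s+ (72) and b s (99), are the parental types, so the F1 was b+ s+ / b s.
The recombinant classes are b+ s and b s+: 26 + 35 = 61.
Recombination frequency = 61/232 = 0.2629 ≈ 26.3%, i.e. 26.3 cM.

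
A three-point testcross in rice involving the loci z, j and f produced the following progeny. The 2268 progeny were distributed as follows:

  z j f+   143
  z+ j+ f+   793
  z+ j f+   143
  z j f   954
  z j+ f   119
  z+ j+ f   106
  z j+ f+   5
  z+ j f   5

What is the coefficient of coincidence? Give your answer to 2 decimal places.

The two most frequent reciprocal classes, z+ j+ f+ and z j f, are the parental types, so the F1 was z+ j+ f+ / z j f.
The two rarest classes, z j+ f+ and z+ j f, are the double crossovers. Comparing them with the parentals, only the z allele has switched, so z is the middle locus and the order is f – z – j.
f–z: (249 + 10)/2268 = 0.1142; z–j: (262 + 10)/2268 = 0.1199.
Expected DCO frequency = 0.1142 × 0.1199 ≈ 0.01369; observed = 10/2268 ≈ 0.00441.
Coefficient of coincidence = 0.00441/0.01369 ≈ 0.32.

0.32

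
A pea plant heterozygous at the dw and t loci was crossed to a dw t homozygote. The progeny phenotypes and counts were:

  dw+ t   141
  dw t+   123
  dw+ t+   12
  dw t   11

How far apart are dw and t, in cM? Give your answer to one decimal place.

The two most frequent classes, dw+ t (141) and dw t+ (123), are the parental types, so the F1 was dw+ t / dw t+.
The recombinant classes are dw+ t+ and dw t: 12 + 11 = 23.
Recombination frequency = 23/287 = 0.0801 ≈ 8.0%, i.e. 8.0 cM.

8.0 cM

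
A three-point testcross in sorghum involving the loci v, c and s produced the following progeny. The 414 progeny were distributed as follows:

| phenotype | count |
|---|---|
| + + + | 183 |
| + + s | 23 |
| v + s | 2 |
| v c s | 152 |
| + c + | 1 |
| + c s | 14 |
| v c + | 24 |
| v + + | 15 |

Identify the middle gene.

c

The two most frequent reciprocal classes, + + + and v c s, are the parental types, so the F1 was + + + / v c s.
The two rarest classes, + c + and v + s, are the double crossovers. Comparing them with the parentals, only the c allele has switched, so c is the middle locus and the order is s – c – v.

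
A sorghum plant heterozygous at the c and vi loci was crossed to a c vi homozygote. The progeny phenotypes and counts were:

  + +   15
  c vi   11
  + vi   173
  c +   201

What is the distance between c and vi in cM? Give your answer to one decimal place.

6.5 cM

The two most frequent classes, + vi (173) and c + (201), are the parental types, so the F1 was + vi / c +.
The recombinant classes are + + and c vi: 15 + 11 = 26.
Recombination frequency = 26/400 = 0.0650 ≈ 6.5%, i.e. 6.5 cM.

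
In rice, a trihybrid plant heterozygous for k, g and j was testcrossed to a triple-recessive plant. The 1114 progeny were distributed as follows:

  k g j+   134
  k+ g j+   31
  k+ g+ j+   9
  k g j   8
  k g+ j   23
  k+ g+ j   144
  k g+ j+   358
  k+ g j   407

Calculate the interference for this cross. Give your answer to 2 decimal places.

The two most frequent reciprocal classes, k+ g j and k g+ j+, are the parental types, so the F1 was k+ g j / k g+ j+.
The two rarest classes, k g j and k+ g+ j+, are the double crossovers. Comparing them with the parentals, only the k allele has switched, so k is the middle locus and the order is j – k – g.
j–k: (54 + 17)/1114 = 0.0637; k–g: (278 + 17)/1114 = 0.2648.
Expected DCO frequency = 0.0637 × 0.2648 ≈ 0.01687; observed = 17/1114 ≈ 0.01526.
Coefficient of coincidence = 0.01526/0.01687 ≈ 0.90; interference = 1 − 0.90 = 0.10.

0.10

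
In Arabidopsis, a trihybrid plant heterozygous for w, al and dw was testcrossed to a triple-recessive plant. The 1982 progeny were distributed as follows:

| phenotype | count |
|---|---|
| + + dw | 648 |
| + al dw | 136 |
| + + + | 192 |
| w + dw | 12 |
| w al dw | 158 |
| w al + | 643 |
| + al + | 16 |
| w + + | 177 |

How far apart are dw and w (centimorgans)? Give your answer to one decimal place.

The two most frequent reciprocal classes, + + dw and w al +, are the parental types, so the F1 was + + dw / w al +.
The two rarest classes, w + dw and + al +, are the double crossovers. Comparing them with the parentals, only the w allele has switched, so w is the middle locus and the order is dw – w – al.
Crossovers in the dw–w interval produce the single-crossover classes + + + and w al dw (192 + 158 = 350) plus the double crossovers (28).
RF(dw–w) = (350 + 28) / 1982 = 378/1982 = 0.1907 → 19.1 centimorgans.

19.1 centimorgans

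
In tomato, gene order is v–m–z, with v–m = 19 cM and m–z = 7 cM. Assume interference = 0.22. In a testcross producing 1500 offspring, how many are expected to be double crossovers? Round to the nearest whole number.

16

Map distances give recombination frequencies of 0.190 and 0.070 for the two intervals.
With interference 0.22 (so coincidence = 0.78), expected double-crossover frequency = 0.190 × 0.070 × 0.78 = 0.01037.
Expected number = 0.01037 × 1500 = 15.56 ≈ 16.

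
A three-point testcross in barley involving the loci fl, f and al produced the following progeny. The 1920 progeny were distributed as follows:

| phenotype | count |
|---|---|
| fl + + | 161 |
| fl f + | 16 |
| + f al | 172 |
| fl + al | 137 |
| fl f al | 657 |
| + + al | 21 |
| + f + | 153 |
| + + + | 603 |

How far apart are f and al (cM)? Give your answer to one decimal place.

17.0 cM

The two most frequent reciprocal classes, + + + and fl f al, are the parental types, so the F1 was + + + / fl f al.
The two rarest classes, + + al and fl f +, are the double crossovers. Comparing them with the parentals, only the al allele has switched, so al is the middle locus and the order is f – al – fl.
Crossovers in the f–al interval produce the single-crossover classes + f + and fl + al (153 + 137 = 290) plus the double crossovers (37).
RF(f–al) = (290 + 37) / 1920 = 327/1920 = 0.1703 → 17.0 cM.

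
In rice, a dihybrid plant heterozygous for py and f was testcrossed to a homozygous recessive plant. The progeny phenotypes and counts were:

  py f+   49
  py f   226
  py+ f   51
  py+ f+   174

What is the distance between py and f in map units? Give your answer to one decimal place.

20.0 map units

The two most frequent classes, py+ f+ (174) and py f (226), are the parental types, so the F1 was py+ f+ / py f.
The recombinant classes are py+ f and py f+: 51 + 49 = 100.
Recombination frequency = 100/500 = 0.2000 ≈ 20.0%, i.e. 20.0 map units.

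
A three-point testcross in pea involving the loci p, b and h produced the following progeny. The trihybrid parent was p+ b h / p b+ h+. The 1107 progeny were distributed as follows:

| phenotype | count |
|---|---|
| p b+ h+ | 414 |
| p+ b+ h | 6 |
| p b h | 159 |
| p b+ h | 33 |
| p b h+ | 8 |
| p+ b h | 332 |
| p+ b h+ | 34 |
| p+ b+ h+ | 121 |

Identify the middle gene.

b

The two rarest classes, p+ b+ h and p b h+, are the double crossovers. Comparing them with the parentals, only the b allele has switched, so b is the middle locus and the order is h – b – p.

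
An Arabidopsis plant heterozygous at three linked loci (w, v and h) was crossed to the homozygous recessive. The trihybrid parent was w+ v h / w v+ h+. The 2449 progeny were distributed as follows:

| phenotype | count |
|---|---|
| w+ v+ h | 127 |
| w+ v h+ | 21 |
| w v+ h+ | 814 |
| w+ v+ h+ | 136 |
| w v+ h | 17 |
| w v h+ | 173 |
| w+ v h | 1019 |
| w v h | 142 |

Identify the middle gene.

h

The two rarest classes, w+ v h+ and w v+ h, are the double crossovers. Comparing them with the parentals, only the h allele has switched, so h is the middle locus and the order is w – h – v.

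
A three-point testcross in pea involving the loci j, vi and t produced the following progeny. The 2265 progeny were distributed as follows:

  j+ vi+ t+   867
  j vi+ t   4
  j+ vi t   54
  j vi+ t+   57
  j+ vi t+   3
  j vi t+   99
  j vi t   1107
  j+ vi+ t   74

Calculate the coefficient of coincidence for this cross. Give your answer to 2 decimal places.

0.75

The two most frequent reciprocal classes, j+ vi+ t+ and j vi t, are the parental types, so the F1 was j+ vi+ t+ / j vi t.
The two rarest classes, j+ vi t+ and j vi+ t, are the double crossovers. Comparing them with the parentals, only the vi allele has switched, so vi is the middle locus and the order is j – vi – t.
j–vi: (111 + 7)/2265 = 0.0521; vi–t: (173 + 7)/2265 = 0.0795.
Expected DCO frequency = 0.0521 × 0.0795 ≈ 0.00414; observed = 7/2265 ≈ 0.00309.
Coefficient of coincidence = 0.00309/0.00414 ≈ 0.75.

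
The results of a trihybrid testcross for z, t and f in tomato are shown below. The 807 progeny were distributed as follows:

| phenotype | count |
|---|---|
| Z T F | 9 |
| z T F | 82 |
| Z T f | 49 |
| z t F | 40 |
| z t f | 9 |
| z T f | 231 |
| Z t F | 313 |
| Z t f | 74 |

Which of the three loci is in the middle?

t

The two most frequent reciprocal classes, Z t F and z T f, are the parental types, so the F1 was Z t F / z T f.
The two rarest classes, Z T F and z t f, are the double crossovers. Comparing them with the parentals, only the t allele has switched, so t is the middle locus and the order is z – t – f.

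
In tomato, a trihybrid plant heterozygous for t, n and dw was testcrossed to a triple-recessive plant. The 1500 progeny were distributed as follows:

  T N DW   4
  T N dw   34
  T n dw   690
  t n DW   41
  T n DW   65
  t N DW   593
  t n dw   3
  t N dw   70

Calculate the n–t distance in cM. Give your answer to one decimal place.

5.5 cM

The two most frequent reciprocal classes, T n dw and t N DW, are the parental types, so the F1 was T n dw / t N DW.
The two rarest classes, t n dw and T N DW, are the double crossovers. Comparing them with the parentals, only the t allele has switched, so t is the middle locus and the order is n – t – dw.
Crossovers in the n–t interval produce the single-crossover classes T N dw and t n DW (34 + 41 = 75) plus the double crossovers (7).
RF(n–t) = (75 + 7) / 1500 = 82/1500 = 0.0547 → 5.5 cM.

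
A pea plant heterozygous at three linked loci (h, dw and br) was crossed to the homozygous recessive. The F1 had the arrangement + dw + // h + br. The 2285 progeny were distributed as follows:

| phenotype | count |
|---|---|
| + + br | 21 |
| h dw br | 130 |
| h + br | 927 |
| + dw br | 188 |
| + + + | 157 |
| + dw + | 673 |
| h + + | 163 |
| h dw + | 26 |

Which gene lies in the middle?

The two rarest classes, h dw + and + + br, are the double crossovers. Comparing them with the parentals, only the h allele has switched, so h is the middle locus and the order is dw – h – br.

h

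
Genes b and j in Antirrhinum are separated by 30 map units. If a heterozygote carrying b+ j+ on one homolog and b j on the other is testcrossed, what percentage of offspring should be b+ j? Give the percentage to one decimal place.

15.0%

A map distance of 30 map units corresponds to a recombination frequency of 0.300.
The F1 is b+ j+ / b j, so b+ j is a recombinant gamete class with expected frequency r/2 = 0.300/2 = 0.1500.
That is 0.1500 = 15.0% of the progeny.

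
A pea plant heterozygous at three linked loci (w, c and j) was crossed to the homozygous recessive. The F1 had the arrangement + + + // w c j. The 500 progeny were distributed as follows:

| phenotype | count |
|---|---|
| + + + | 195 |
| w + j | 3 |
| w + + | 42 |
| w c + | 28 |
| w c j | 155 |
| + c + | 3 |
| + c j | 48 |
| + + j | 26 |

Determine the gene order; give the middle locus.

c

The two rarest classes, + c + and w + j, are the double crossovers. Comparing them with the parentals, only the c allele has switched, so c is the middle locus and the order is w – c – j.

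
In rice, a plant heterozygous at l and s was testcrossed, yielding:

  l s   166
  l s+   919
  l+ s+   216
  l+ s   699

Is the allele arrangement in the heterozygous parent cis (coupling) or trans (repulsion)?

trans

The two most frequent classes are l+ s (699) and l s+ (919); these are the parental (non-recombinant) types.
So the F1 carried l+ s on one chromosome and l s+ on the other — the recessive alleles are on opposite chromosomes (trans / repulsion).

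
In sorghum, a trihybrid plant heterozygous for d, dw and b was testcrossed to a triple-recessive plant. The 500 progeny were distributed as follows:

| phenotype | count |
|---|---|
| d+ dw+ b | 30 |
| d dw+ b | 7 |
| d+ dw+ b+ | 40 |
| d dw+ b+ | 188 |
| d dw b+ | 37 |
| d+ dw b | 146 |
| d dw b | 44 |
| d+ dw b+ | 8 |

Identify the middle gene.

The two most frequent reciprocal classes, d dw+ b+ and d+ dw b, are the parental types, so the F1 was d dw+ b+ / d+ dw b.
The two rarest classes, d dw+ b and d+ dw b+, are the double crossovers. Comparing them with the parentals, only the b allele has switched, so b is the middle locus and the order is dw – b – d.

b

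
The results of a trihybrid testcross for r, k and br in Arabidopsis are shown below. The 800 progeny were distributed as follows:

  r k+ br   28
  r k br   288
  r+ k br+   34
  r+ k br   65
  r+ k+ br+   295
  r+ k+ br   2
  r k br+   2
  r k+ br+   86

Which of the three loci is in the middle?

br

The two most frequent reciprocal classes, r k br and r+ k+ br+, are the parental types, so the F1 was r k br / r+ k+ br+.
The two rarest classes, r k br+ and r+ k+ br, are the double crossovers. Comparing them with the parentals, only the br allele has switched, so br is the middle locus and the order is k – br – r.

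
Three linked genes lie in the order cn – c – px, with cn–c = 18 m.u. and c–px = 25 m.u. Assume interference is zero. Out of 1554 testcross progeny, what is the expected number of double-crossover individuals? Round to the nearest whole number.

Map distances give recombination frequencies of 0.180 and 0.250 for the two intervals.
With no interference, expected double-crossover frequency = 0.180 × 0.250 = 0.04500.
Expected number = 0.04500 × 1554 = 69.93 ≈ 70.

70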